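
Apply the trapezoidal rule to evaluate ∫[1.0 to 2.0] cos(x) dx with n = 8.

f(x) = cos(x)
a = 1.0, b = 2.0, n = 8
h = (b - a)/n = 0.125000

Trapezoidal rule: (h/2)[f(x₀) + 2f(x₁) + 2f(x₂) + ... + f(xₙ)]

x_0 = 1.0000, f(x_0) = 0.540302, coefficient = 1
x_1 = 1.1250, f(x_1) = 0.431177, coefficient = 2
x_2 = 1.2500, f(x_2) = 0.315322, coefficient = 2
x_3 = 1.3750, f(x_3) = 0.194548, coefficient = 2
x_4 = 1.5000, f(x_4) = 0.070737, coefficient = 2
x_5 = 1.6250, f(x_5) = -0.054177, coefficient = 2
x_6 = 1.7500, f(x_6) = -0.178246, coefficient = 2
x_7 = 1.8750, f(x_7) = -0.299534, coefficient = 2
x_8 = 2.0000, f(x_8) = -0.416147, coefficient = 1

I ≈ (0.125000/2) × 1.083810 = 0.067738
Exact value: 0.067826
Error: 0.000088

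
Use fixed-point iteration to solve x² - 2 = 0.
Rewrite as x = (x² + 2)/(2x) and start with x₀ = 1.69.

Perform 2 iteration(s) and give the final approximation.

Equation: x² - 2 = 0
Fixed-point form: x = (x² + 2)/(2x)
x₀ = 1.69

x_1 = g(1.690000) = 1.436716
x_2 = g(1.436716) = 1.414390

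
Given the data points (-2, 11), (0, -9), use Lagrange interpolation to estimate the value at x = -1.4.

Lagrange interpolation formula:
P(x) = Σ yᵢ × Lᵢ(x)
where Lᵢ(x) = Π_{j≠i} (x - xⱼ)/(xᵢ - xⱼ)

L_0(-1.4) = (-1.4 - 0)/(-2 - 0) = 0.700000
L_1(-1.4) = (-1.4 - (-2))/(0 - (-2)) = 0.300000

P(-1.4) = 11×L_0(-1.4) + (-9)×L_1(-1.4)
P(-1.4) = 5.000000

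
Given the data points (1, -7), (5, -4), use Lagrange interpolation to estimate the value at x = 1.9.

Lagrange interpolation formula:
P(x) = Σ yᵢ × Lᵢ(x)
where Lᵢ(x) = Π_{j≠i} (x - xⱼ)/(xᵢ - xⱼ)

L_0(1.9) = (1.9 - 5)/(1 - 5) = 0.775000
L_1(1.9) = (1.9 - 1)/(5 - 1) = 0.225000

P(1.9) = (-7)×L_0(1.9) + (-4)×L_1(1.9)
P(1.9) = -6.325000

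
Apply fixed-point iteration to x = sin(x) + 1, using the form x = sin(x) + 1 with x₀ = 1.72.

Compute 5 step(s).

Equation: x = sin(x) + 1
Fixed-point form: x = sin(x) + 1
x₀ = 1.72

x_1 = g(1.720000) = 1.988890
x_2 = g(1.988890) = 1.913865
x_3 = g(1.913865) = 1.941727
x_4 = g(1.941727) = 1.931990
x_5 = g(1.931990) = 1.935476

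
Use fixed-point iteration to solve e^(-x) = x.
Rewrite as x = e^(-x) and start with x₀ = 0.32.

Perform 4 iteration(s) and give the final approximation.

Equation: e^(-x) = x
Fixed-point form: x = e^(-x)
x₀ = 0.32

x_1 = g(0.320000) = 0.726149
x_2 = g(0.726149) = 0.483768
x_3 = g(0.483768) = 0.616456
x_4 = g(0.616456) = 0.539854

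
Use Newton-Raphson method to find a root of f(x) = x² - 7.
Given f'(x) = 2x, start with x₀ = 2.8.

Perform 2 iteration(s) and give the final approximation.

f(x) = x² - 7
f'(x) = 2x
x₀ = 2.8

Newton-Raphson formula: x_{n+1} = x_n - f(x_n)/f'(x_n)

Iteration 1:
  f(2.800000) = 0.840000
  f'(2.800000) = 5.600000
  x_1 = 2.800000 - 0.840000/5.600000 = 2.650000
Iteration 2:
  f(2.650000) = 0.022500
  f'(2.650000) = 5.300000
  x_2 = 2.650000 - 0.022500/5.300000 = 2.645755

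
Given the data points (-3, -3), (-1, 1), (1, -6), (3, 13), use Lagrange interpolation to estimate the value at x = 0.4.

Lagrange interpolation formula:
P(x) = Σ yᵢ × Lᵢ(x)
where Lᵢ(x) = Π_{j≠i} (x - xⱼ)/(xᵢ - xⱼ)

L_0(0.4) = (0.4 - (-1))/(-3 - (-1)) × (0.4 - 1)/(-3 - 1) × (0.4 - 3)/(-3 - 3) = -0.045500
L_1(0.4) = (0.4 - (-3))/(-1 - (-3)) × (0.4 - 1)/(-1 - 1) × (0.4 - 3)/(-1 - 3) = 0.331500
L_2(0.4) = (0.4 - (-3))/(1 - (-3)) × (0.4 - (-1))/(1 - (-1)) × (0.4 - 3)/(1 - 3) = 0.773500
L_3(0.4) = (0.4 - (-3))/(3 - (-3)) × (0.4 - (-1))/(3 - (-1)) × (0.4 - 1)/(3 - 1) = -0.059500

P(0.4) = (-3)×L_0(0.4) + 1×L_1(0.4) + (-6)×L_2(0.4) + 13×L_3(0.4)
P(0.4) = -4.946500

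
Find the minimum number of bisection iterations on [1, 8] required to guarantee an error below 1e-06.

We need (b-a)/2^n ≤ 1e-06
(8 - 1)/2^n ≤ 1e-06
7/2^n ≤ 1e-06
2^n ≥ 7000000
n ≥ log₂(7000000) = 22.74
n ≥ 23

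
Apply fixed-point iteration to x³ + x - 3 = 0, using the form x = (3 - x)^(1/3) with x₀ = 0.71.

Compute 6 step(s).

Equation: x³ + x - 3 = 0
Fixed-point form: x = (3 - x)^(1/3)
x₀ = 0.71

x_1 = g(0.710000) = 1.318090
x_2 = g(1.318090) = 1.189235
x_3 = g(1.189235) = 1.218861
x_4 = g(1.218861) = 1.212177
x_5 = g(1.212177) = 1.213691
x_6 = g(1.213691) = 1.213348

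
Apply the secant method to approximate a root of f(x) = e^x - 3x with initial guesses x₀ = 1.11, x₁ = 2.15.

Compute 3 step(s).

f(x) = e^x - 3x
x₀ = 1.11, x₁ = 2.15

Secant formula: x_{n+1} = x_n - f(x_n)(x_n - x_{n-1})/(f(x_n) - f(x_{n-1}))

Iteration 1:
  f(1.110000) = -0.295642
  f(2.150000) = 2.134858
  x_2 = 2.150000 - 2.134858×(2.150000 - 1.110000)/(2.134858 - (-0.295642))
       = 1.236504
Iteration 2:
  f(2.150000) = 2.134858
  f(1.236504) = -0.265958
  x_3 = 1.236504 - (-0.265958)×(1.236504 - 2.150000)/(-0.265958 - 2.134858)
       = 1.337699
Iteration 3:
  f(1.236504) = -0.265958
  f(1.337699) = -0.202831
  x_4 = 1.337699 - (-0.202831)×(1.337699 - 1.236504)/(-0.202831 - (-0.265958))
       = 1.662843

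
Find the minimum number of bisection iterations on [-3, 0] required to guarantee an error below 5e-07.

We need (b-a)/2^n ≤ 5e-07
(0 - (-3))/2^n ≤ 5e-07
3/2^n ≤ 5e-07
2^n ≥ 6000000
n ≥ log₂(6000000) = 22.52
n ≥ 23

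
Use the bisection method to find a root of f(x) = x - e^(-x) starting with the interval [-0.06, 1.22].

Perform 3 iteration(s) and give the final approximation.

f(x) = x - e^(-x)
Initial interval: [-0.06, 1.22]

Iteration 1:
  c_1 = (-0.060000 + 1.220000)/2 = 0.580000
  f(c_1) = f(0.580000) = 0.020102
  f(a) × f(c) < 0, new interval: [-0.060000, 0.580000]
Iteration 2:
  c_2 = (-0.060000 + 0.580000)/2 = 0.260000
  f(c_2) = f(0.260000) = -0.511052
  f(a) × f(c) ≥ 0, new interval: [0.260000, 0.580000]
Iteration 3:
  c_3 = (0.260000 + 0.580000)/2 = 0.420000
  f(c_3) = f(0.420000) = -0.237047
  f(a) × f(c) ≥ 0, new interval: [0.420000, 0.580000]

After 3 iteration(s), the approximation is c_3 = 0.420000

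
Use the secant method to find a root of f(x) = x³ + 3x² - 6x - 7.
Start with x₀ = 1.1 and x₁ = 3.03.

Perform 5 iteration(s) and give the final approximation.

f(x) = x³ + 3x² - 6x - 7
x₀ = 1.1, x₁ = 3.03

Secant formula: x_{n+1} = x_n - f(x_n)(x_n - x_{n-1})/(f(x_n) - f(x_{n-1}))

Iteration 1:
  f(1.100000) = -8.639000
  f(3.030000) = 30.180827
  x_2 = 3.030000 - 30.180827×(3.030000 - 1.100000)/(30.180827 - (-8.639000))
       = 1.529504
Iteration 2:
  f(3.030000) = 30.180827
  f(1.529504) = -5.580782
  x_3 = 1.529504 - (-5.580782)×(1.529504 - 3.030000)/(-5.580782 - 30.180827)
       = 1.763664
Iteration 3:
  f(1.529504) = -5.580782
  f(1.763664) = -2.764555
  x_4 = 1.763664 - (-2.764555)×(1.763664 - 1.529504)/(-2.764555 - (-5.580782))
       = 1.993528
Iteration 4:
  f(1.763664) = -2.764555
  f(1.993528) = 0.883878
  x_5 = 1.993528 - 0.883878×(1.993528 - 1.763664)/(0.883878 - (-2.764555))
       = 1.937841
Iteration 5:
  f(1.993528) = 0.883878
  f(1.937841) = -0.084337
  x_6 = 1.937841 - (-0.084337)×(1.937841 - 1.993528)/(-0.084337 - 0.883878)
       = 1.942691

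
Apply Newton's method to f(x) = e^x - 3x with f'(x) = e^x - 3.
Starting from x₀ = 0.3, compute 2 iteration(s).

f(x) = e^x - 3x
f'(x) = e^x - 3
x₀ = 0.3

Newton-Raphson formula: x_{n+1} = x_n - f(x_n)/f'(x_n)

Iteration 1:
  f(0.300000) = 0.449859
  f'(0.300000) = -1.650141
  x_1 = 0.300000 - 0.449859/(-1.650141) = 0.572618
Iteration 2:
  f(0.572618) = 0.055048
  f'(0.572618) = -1.227097
  x_2 = 0.572618 - 0.055048/(-1.227097) = 0.617479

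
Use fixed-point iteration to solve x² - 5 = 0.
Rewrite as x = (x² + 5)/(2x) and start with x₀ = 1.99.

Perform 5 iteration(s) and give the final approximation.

Equation: x² - 5 = 0
Fixed-point form: x = (x² + 5)/(2x)
x₀ = 1.99

x_1 = g(1.990000) = 2.251281
x_2 = g(2.251281) = 2.236119
x_3 = g(2.236119) = 2.236068
x_4 = g(2.236068) = 2.236068
x_5 = g(2.236068) = 2.236068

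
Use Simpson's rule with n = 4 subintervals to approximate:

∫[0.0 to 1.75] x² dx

f(x) = x²
a = 0.0, b = 1.75, n = 4
h = (b - a)/n = 0.437500

Simpson's rule: (h/3)[f(x₀) + 4f(x₁) + 2f(x₂) + ... + f(xₙ)]

x_0 = 0.0000, f(x_0) = 0.000000, coefficient = 1
x_1 = 0.4375, f(x_1) = 0.191406, coefficient = 4
x_2 = 0.8750, f(x_2) = 0.765625, coefficient = 2
x_3 = 1.3125, f(x_3) = 1.722656, coefficient = 4
x_4 = 1.7500, f(x_4) = 3.062500, coefficient = 1

I ≈ (0.437500/3) × 12.250000 = 1.786458
Exact value: 1.786458
Error: 0.000000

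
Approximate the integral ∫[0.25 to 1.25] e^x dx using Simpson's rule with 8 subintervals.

f(x) = e^x
a = 0.25, b = 1.25, n = 8
h = (b - a)/n = 0.125000

Simpson's rule: (h/3)[f(x₀) + 4f(x₁) + 2f(x₂) + ... + f(xₙ)]

x_0 = 0.2500, f(x_0) = 1.284025, coefficient = 1
x_1 = 0.3750, f(x_1) = 1.454991, coefficient = 4
x_2 = 0.5000, f(x_2) = 1.648721, coefficient = 2
x_3 = 0.6250, f(x_3) = 1.868246, coefficient = 4
x_4 = 0.7500, f(x_4) = 2.117000, coefficient = 2
x_5 = 0.8750, f(x_5) = 2.398875, coefficient = 4
x_6 = 1.0000, f(x_6) = 2.718282, coefficient = 2
x_7 = 1.1250, f(x_7) = 3.080217, coefficient = 4
x_8 = 1.2500, f(x_8) = 3.490343, coefficient = 1

I ≈ (0.125000/3) × 52.951693 = 2.206321
Exact value: 2.206318
Error: 0.000003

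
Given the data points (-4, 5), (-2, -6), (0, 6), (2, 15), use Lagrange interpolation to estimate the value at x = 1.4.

Lagrange interpolation formula:
P(x) = Σ yᵢ × Lᵢ(x)
where Lᵢ(x) = Π_{j≠i} (x - xⱼ)/(xᵢ - xⱼ)

L_0(1.4) = (1.4 - (-2))/(-4 - (-2)) × (1.4 - 0)/(-4 - 0) × (1.4 - 2)/(-4 - 2) = 0.059500
L_1(1.4) = (1.4 - (-4))/(-2 - (-4)) × (1.4 - 0)/(-2 - 0) × (1.4 - 2)/(-2 - 2) = -0.283500
L_2(1.4) = (1.4 - (-4))/(0 - (-4)) × (1.4 - (-2))/(0 - (-2)) × (1.4 - 2)/(0 - 2) = 0.688500
L_3(1.4) = (1.4 - (-4))/(2 - (-4)) × (1.4 - (-2))/(2 - (-2)) × (1.4 - 0)/(2 - 0) = 0.535500

P(1.4) = 5×L_0(1.4) + (-6)×L_1(1.4) + 6×L_2(1.4) + 15×L_3(1.4)
P(1.4) = 14.162000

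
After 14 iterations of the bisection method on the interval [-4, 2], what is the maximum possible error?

Bisection error bound: |error| ≤ (b-a)/2^n
|error| ≤ (2 - (-4))/2^14 = 6/2^14
|error| ≤ 0.0003662109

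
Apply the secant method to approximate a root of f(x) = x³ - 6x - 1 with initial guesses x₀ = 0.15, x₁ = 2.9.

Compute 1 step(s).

f(x) = x³ - 6x - 1
x₀ = 0.15, x₁ = 2.9

Secant formula: x_{n+1} = x_n - f(x_n)(x_n - x_{n-1})/(f(x_n) - f(x_{n-1}))

Iteration 1:
  f(0.150000) = -1.896625
  f(2.900000) = 5.989000
  x_2 = 2.900000 - 5.989000×(2.900000 - 0.150000)/(5.989000 - (-1.896625))
       = 0.811421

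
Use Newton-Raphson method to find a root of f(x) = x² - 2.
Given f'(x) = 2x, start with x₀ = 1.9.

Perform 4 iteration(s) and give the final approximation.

f(x) = x² - 2
f'(x) = 2x
x₀ = 1.9

Newton-Raphson formula: x_{n+1} = x_n - f(x_n)/f'(x_n)

Iteration 1:
  f(1.900000) = 1.610000
  f'(1.900000) = 3.800000
  x_1 = 1.900000 - 1.610000/3.800000 = 1.476316
Iteration 2:
  f(1.476316) = 0.179508
  f'(1.476316) = 2.952632
  x_2 = 1.476316 - 0.179508/2.952632 = 1.415520
Iteration 3:
  f(1.415520) = 0.003696
  f'(1.415520) = 2.831039
  x_3 = 1.415520 - 0.003696/2.831039 = 1.414214
Iteration 4:
  f(1.414214) = 0.000002
  f'(1.414214) = 2.828428
  x_4 = 1.414214 - 0.000002/2.828428 = 1.414214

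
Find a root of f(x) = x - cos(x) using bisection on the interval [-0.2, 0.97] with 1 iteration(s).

f(x) = x - cos(x)
Initial interval: [-0.2, 0.97]

Iteration 1:
  c_1 = (-0.200000 + 0.970000)/2 = 0.385000
  f(c_1) = f(0.385000) = -0.541798
  f(a) × f(c) ≥ 0, new interval: [0.385000, 0.970000]

After 1 iteration(s), the approximation is c_1 = 0.385000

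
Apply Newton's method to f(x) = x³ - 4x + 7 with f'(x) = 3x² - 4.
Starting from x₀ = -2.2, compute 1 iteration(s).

f(x) = x³ - 4x + 7
f'(x) = 3x² - 4
x₀ = -2.2

Newton-Raphson formula: x_{n+1} = x_n - f(x_n)/f'(x_n)

Iteration 1:
  f(-2.200000) = 5.152000
  f'(-2.200000) = 10.520000
  x_1 = -2.200000 - 5.152000/10.520000 = -2.689734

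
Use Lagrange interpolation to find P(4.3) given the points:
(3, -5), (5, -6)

Lagrange interpolation formula:
P(x) = Σ yᵢ × Lᵢ(x)
where Lᵢ(x) = Π_{j≠i} (x - xⱼ)/(xᵢ - xⱼ)

L_0(4.3) = (4.3 - 5)/(3 - 5) = 0.350000
L_1(4.3) = (4.3 - 3)/(5 - 3) = 0.650000

P(4.3) = (-5)×L_0(4.3) + (-6)×L_1(4.3)
P(4.3) = -5.650000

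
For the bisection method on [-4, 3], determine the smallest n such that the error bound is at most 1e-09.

We need (b-a)/2^n ≤ 1e-09
(3 - (-4))/2^n ≤ 1e-09
7/2^n ≤ 1e-09
2^n ≥ 7000000000
n ≥ log₂(7000000000) = 32.70
n ≥ 33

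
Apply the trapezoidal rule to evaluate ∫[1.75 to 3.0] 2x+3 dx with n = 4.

f(x) = 2x+3
a = 1.75, b = 3.0, n = 4
h = (b - a)/n = 0.312500

Trapezoidal rule: (h/2)[f(x₀) + 2f(x₁) + 2f(x₂) + ... + f(xₙ)]

x_0 = 1.7500, f(x_0) = 6.500000, coefficient = 1
x_1 = 2.0625, f(x_1) = 7.125000, coefficient = 2
x_2 = 2.3750, f(x_2) = 7.750000, coefficient = 2
x_3 = 2.6875, f(x_3) = 8.375000, coefficient = 2
x_4 = 3.0000, f(x_4) = 9.000000, coefficient = 1

I ≈ (0.312500/2) × 62.000000 = 9.687500
Exact value: 9.687500
Error: 0.000000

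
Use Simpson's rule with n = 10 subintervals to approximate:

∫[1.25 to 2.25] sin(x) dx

f(x) = sin(x)
a = 1.25, b = 2.25, n = 10
h = (b - a)/n = 0.100000

Simpson's rule: (h/3)[f(x₀) + 4f(x₁) + 2f(x₂) + ... + f(xₙ)]

x_0 = 1.2500, f(x_0) = 0.948985, coefficient = 1
x_1 = 1.3500, f(x_1) = 0.975723, coefficient = 4
x_2 = 1.4500, f(x_2) = 0.992713, coefficient = 2
x_3 = 1.5500, f(x_3) = 0.999784, coefficient = 4
x_4 = 1.6500, f(x_4) = 0.996865, coefficient = 2
x_5 = 1.7500, f(x_5) = 0.983986, coefficient = 4
x_6 = 1.8500, f(x_6) = 0.961275, coefficient = 2
x_7 = 1.9500, f(x_7) = 0.928960, coefficient = 4
x_8 = 2.0500, f(x_8) = 0.887362, coefficient = 2
x_9 = 2.1500, f(x_9) = 0.836899, coefficient = 4
x_10 = 2.2500, f(x_10) = 0.778073, coefficient = 1

I ≈ (0.100000/3) × 28.304895 = 0.943497
Exact value: 0.943496
Error: 0.000001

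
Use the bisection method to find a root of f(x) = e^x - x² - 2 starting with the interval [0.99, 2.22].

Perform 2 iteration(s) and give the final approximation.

f(x) = e^x - x² - 2
Initial interval: [0.99, 2.22]

Iteration 1:
  c_1 = (0.990000 + 2.220000)/2 = 1.605000
  f(c_1) = f(1.605000) = 0.401835
  f(a) × f(c) < 0, new interval: [0.990000, 1.605000]
Iteration 2:
  c_2 = (0.990000 + 1.605000)/2 = 1.297500
  f(c_2) = f(1.297500) = -0.023371
  f(a) × f(c) ≥ 0, new interval: [1.297500, 1.605000]

After 2 iteration(s), the approximation is c_2 = 1.297500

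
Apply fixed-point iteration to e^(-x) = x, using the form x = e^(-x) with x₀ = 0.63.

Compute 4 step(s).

Equation: e^(-x) = x
Fixed-point form: x = e^(-x)
x₀ = 0.63

x_1 = g(0.630000) = 0.532592
x_2 = g(0.532592) = 0.587081
x_3 = g(0.587081) = 0.555948
x_4 = g(0.555948) = 0.573529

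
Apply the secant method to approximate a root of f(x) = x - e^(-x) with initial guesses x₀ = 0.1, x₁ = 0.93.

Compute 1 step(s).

f(x) = x - e^(-x)
x₀ = 0.1, x₁ = 0.93

Secant formula: x_{n+1} = x_n - f(x_n)(x_n - x_{n-1})/(f(x_n) - f(x_{n-1}))

Iteration 1:
  f(0.100000) = -0.804837
  f(0.930000) = 0.535446
  x_2 = 0.930000 - 0.535446×(0.930000 - 0.100000)/(0.535446 - (-0.804837))
       = 0.598413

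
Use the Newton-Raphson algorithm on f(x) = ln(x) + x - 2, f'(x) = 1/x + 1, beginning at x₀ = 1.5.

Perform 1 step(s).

f(x) = ln(x) + x - 2
f'(x) = 1/x + 1
x₀ = 1.5

Newton-Raphson formula: x_{n+1} = x_n - f(x_n)/f'(x_n)

Iteration 1:
  f(1.500000) = -0.094535
  f'(1.500000) = 1.666667
  x_1 = 1.500000 - (-0.094535)/1.666667 = 1.556721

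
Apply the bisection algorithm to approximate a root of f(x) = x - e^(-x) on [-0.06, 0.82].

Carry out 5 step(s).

f(x) = x - e^(-x)
Initial interval: [-0.06, 0.82]

Iteration 1:
  c_1 = (-0.060000 + 0.820000)/2 = 0.380000
  f(c_1) = f(0.380000) = -0.303861
  f(a) × f(c) ≥ 0, new interval: [0.380000, 0.820000]
Iteration 2:
  c_2 = (0.380000 + 0.820000)/2 = 0.600000
  f(c_2) = f(0.600000) = 0.051188
  f(a) × f(c) < 0, new interval: [0.380000, 0.600000]
Iteration 3:
  c_3 = (0.380000 + 0.600000)/2 = 0.490000
  f(c_3) = f(0.490000) = -0.122626
  f(a) × f(c) ≥ 0, new interval: [0.490000, 0.600000]
Iteration 4:
  c_4 = (0.490000 + 0.600000)/2 = 0.545000
  f(c_4) = f(0.545000) = -0.034842
  f(a) × f(c) ≥ 0, new interval: [0.545000, 0.600000]
Iteration 5:
  c_5 = (0.545000 + 0.600000)/2 = 0.572500
  f(c_5) = f(0.572500) = 0.008387
  f(a) × f(c) < 0, new interval: [0.545000, 0.572500]

After 5 iteration(s), the approximation is c_5 = 0.572500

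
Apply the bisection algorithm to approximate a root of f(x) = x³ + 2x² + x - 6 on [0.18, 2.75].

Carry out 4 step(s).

f(x) = x³ + 2x² + x - 6
Initial interval: [0.18, 2.75]

Iteration 1:
  c_1 = (0.180000 + 2.750000)/2 = 1.465000
  f(c_1) = f(1.465000) = 2.901670
  f(a) × f(c) < 0, new interval: [0.180000, 1.465000]
Iteration 2:
  c_2 = (0.180000 + 1.465000)/2 = 0.822500
  f(c_2) = f(0.822500) = -3.268061
  f(a) × f(c) ≥ 0, new interval: [0.822500, 1.465000]
Iteration 3:
  c_3 = (0.822500 + 1.465000)/2 = 1.143750
  f(c_3) = f(1.143750) = -0.743709
  f(a) × f(c) ≥ 0, new interval: [1.143750, 1.465000]
Iteration 4:
  c_4 = (1.143750 + 1.465000)/2 = 1.304375
  f(c_4) = f(1.304375) = 0.926419
  f(a) × f(c) < 0, new interval: [1.143750, 1.304375]

After 4 iteration(s), the approximation is c_4 = 1.304375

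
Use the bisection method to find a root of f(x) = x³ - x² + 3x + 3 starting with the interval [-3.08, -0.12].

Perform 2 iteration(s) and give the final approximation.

f(x) = x³ - x² + 3x + 3
Initial interval: [-3.08, -0.12]

Iteration 1:
  c_1 = (-3.080000 + (-0.120000))/2 = -1.600000
  f(c_1) = f(-1.600000) = -8.456000
  f(a) × f(c) ≥ 0, new interval: [-1.600000, -0.120000]
Iteration 2:
  c_2 = (-1.600000 + (-0.120000))/2 = -0.860000
  f(c_2) = f(-0.860000) = -0.955656
  f(a) × f(c) ≥ 0, new interval: [-0.860000, -0.120000]

After 2 iteration(s), the approximation is c_2 = -0.860000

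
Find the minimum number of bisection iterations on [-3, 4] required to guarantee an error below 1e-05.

We need (b-a)/2^n ≤ 1e-05
(4 - (-3))/2^n ≤ 1e-05
7/2^n ≤ 1e-05
2^n ≥ 700000
n ≥ log₂(700000) = 19.42
n ≥ 20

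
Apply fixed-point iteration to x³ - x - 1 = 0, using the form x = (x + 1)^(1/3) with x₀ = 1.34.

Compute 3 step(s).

Equation: x³ - x - 1 = 0
Fixed-point form: x = (x + 1)^(1/3)
x₀ = 1.34

x_1 = g(1.340000) = 1.327614
x_2 = g(1.327614) = 1.325268
x_3 = g(1.325268) = 1.324822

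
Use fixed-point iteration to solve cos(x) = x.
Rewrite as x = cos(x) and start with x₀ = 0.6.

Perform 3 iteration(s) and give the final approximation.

Equation: cos(x) = x
Fixed-point form: x = cos(x)
x₀ = 0.6

x_1 = g(0.600000) = 0.825336
x_2 = g(0.825336) = 0.678310
x_3 = g(0.678310) = 0.778634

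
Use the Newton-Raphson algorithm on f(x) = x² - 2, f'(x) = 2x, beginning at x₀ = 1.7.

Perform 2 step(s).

f(x) = x² - 2
f'(x) = 2x
x₀ = 1.7

Newton-Raphson formula: x_{n+1} = x_n - f(x_n)/f'(x_n)

Iteration 1:
  f(1.700000) = 0.890000
  f'(1.700000) = 3.400000
  x_1 = 1.700000 - 0.890000/3.400000 = 1.438235
Iteration 2:
  f(1.438235) = 0.068521
  f'(1.438235) = 2.876471
  x_2 = 1.438235 - 0.068521/2.876471 = 1.414414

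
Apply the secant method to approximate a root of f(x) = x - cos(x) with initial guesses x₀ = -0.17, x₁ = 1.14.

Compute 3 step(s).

f(x) = x - cos(x)
x₀ = -0.17, x₁ = 1.14

Secant formula: x_{n+1} = x_n - f(x_n)(x_n - x_{n-1})/(f(x_n) - f(x_{n-1}))

Iteration 1:
  f(-0.170000) = -1.155585
  f(1.140000) = 0.722405
  x_2 = 1.140000 - 0.722405×(1.140000 - (-0.170000))/(0.722405 - (-1.155585))
       = 0.636083
Iteration 2:
  f(1.140000) = 0.722405
  f(0.636083) = -0.168346
  x_3 = 0.636083 - (-0.168346)×(0.636083 - 1.140000)/(-0.168346 - 0.722405)
       = 0.731320
Iteration 3:
  f(0.636083) = -0.168346
  f(0.731320) = -0.012974
  x_4 = 0.731320 - (-0.012974)×(0.731320 - 0.636083)/(-0.012974 - (-0.168346))
       = 0.739272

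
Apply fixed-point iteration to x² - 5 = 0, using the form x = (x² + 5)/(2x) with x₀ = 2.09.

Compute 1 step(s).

Equation: x² - 5 = 0
Fixed-point form: x = (x² + 5)/(2x)
x₀ = 2.09

x_1 = g(2.090000) = 2.241172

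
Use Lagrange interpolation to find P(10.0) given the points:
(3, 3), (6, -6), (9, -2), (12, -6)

Lagrange interpolation formula:
P(x) = Σ yᵢ × Lᵢ(x)
where Lᵢ(x) = Π_{j≠i} (x - xⱼ)/(xᵢ - xⱼ)

L_0(10.0) = (10.0 - 6)/(3 - 6) × (10.0 - 9)/(3 - 9) × (10.0 - 12)/(3 - 12) = 0.049383
L_1(10.0) = (10.0 - 3)/(6 - 3) × (10.0 - 9)/(6 - 9) × (10.0 - 12)/(6 - 12) = -0.259259
L_2(10.0) = (10.0 - 3)/(9 - 3) × (10.0 - 6)/(9 - 6) × (10.0 - 12)/(9 - 12) = 1.037037
L_3(10.0) = (10.0 - 3)/(12 - 3) × (10.0 - 6)/(12 - 6) × (10.0 - 9)/(12 - 9) = 0.172840

P(10.0) = 3×L_0(10.0) + (-6)×L_1(10.0) + (-2)×L_2(10.0) + (-6)×L_3(10.0)
P(10.0) = -1.407407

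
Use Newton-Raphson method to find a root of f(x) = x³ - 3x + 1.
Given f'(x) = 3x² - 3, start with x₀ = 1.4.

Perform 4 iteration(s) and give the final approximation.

f(x) = x³ - 3x + 1
f'(x) = 3x² - 3
x₀ = 1.4

Newton-Raphson formula: x_{n+1} = x_n - f(x_n)/f'(x_n)

Iteration 1:
  f(1.400000) = -0.456000
  f'(1.400000) = 2.880000
  x_1 = 1.400000 - (-0.456000)/2.880000 = 1.558333
Iteration 2:
  f(1.558333) = 0.109261
  f'(1.558333) = 4.285208
  x_2 = 1.558333 - 0.109261/4.285208 = 1.532836
Iteration 3:
  f(1.532836) = 0.003023
  f'(1.532836) = 4.048759
  x_3 = 1.532836 - 0.003023/4.048759 = 1.532090
Iteration 4:
  f(1.532090) = 0.000003
  f'(1.532090) = 4.041895
  x_4 = 1.532090 - 0.000003/4.041895 = 1.532089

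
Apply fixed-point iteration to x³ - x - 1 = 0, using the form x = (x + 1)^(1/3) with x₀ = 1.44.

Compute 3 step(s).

Equation: x³ - x - 1 = 0
Fixed-point form: x = (x + 1)^(1/3)
x₀ = 1.44

x_1 = g(1.440000) = 1.346263
x_2 = g(1.346263) = 1.328798
x_3 = g(1.328798) = 1.325492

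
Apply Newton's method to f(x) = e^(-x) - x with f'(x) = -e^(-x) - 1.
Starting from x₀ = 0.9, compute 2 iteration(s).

f(x) = e^(-x) - x
f'(x) = -e^(-x) - 1
x₀ = 0.9

Newton-Raphson formula: x_{n+1} = x_n - f(x_n)/f'(x_n)

Iteration 1:
  f(0.900000) = -0.493430
  f'(0.900000) = -1.406570
  x_1 = 0.900000 - (-0.493430)/(-1.406570) = 0.549196
Iteration 2:
  f(0.549196) = 0.028218
  f'(0.549196) = -1.577414
  x_2 = 0.549196 - 0.028218/(-1.577414) = 0.567085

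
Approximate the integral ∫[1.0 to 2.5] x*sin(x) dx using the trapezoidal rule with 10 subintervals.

f(x) = x*sin(x)
a = 1.0, b = 2.5, n = 10
h = (b - a)/n = 0.150000

Trapezoidal rule: (h/2)[f(x₀) + 2f(x₁) + 2f(x₂) + ... + f(xₙ)]

x_0 = 1.0000, f(x_0) = 0.841471, coefficient = 1
x_1 = 1.1500, f(x_1) = 1.049679, coefficient = 2
x_2 = 1.3000, f(x_2) = 1.252626, coefficient = 2
x_3 = 1.4500, f(x_3) = 1.439434, coefficient = 2
x_4 = 1.6000, f(x_4) = 1.599318, coefficient = 2
x_5 = 1.7500, f(x_5) = 1.721975, coefficient = 2
x_6 = 1.9000, f(x_6) = 1.797970, coefficient = 2
x_7 = 2.0500, f(x_7) = 1.819093, coefficient = 2
x_8 = 2.2000, f(x_8) = 1.778692, coefficient = 2
x_9 = 2.3500, f(x_9) = 1.671962, coefficient = 2
x_10 = 2.5000, f(x_10) = 1.496180, coefficient = 1

I ≈ (0.150000/2) × 30.599149 = 2.294936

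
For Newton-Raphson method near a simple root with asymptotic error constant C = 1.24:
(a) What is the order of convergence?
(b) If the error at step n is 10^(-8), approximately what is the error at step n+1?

(a) Newton-Raphson has quadratic (order 2) convergence near simple roots.
    This means |e_{n+1}| ≈ C|e_n|².

(b) With |e_n| = 10^(-8) and C = 1.24:
    |e_{n+1}| ≈ 1.24 × (10^(-8))² = 1.24 × 10^(-16)

(a) 2 (quadratic); (b) |e_{n+1}| ≈ 1.240e-16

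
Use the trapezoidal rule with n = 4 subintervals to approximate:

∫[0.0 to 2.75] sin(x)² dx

f(x) = sin(x)²
a = 0.0, b = 2.75, n = 4
h = (b - a)/n = 0.687500

Trapezoidal rule: (h/2)[f(x₀) + 2f(x₁) + 2f(x₂) + ... + f(xₙ)]

x_0 = 0.0000, f(x_0) = 0.000000, coefficient = 1
x_1 = 0.6875, f(x_1) = 0.402726, coefficient = 2
x_2 = 1.3750, f(x_2) = 0.962151, coefficient = 2
x_3 = 2.0625, f(x_3) = 0.777095, coefficient = 2
x_4 = 2.7500, f(x_4) = 0.145665, coefficient = 1

I ≈ (0.687500/2) × 4.429609 = 1.522678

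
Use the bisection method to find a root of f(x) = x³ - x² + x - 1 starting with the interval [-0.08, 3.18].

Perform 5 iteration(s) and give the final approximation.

f(x) = x³ - x² + x - 1
Initial interval: [-0.08, 3.18]

Iteration 1:
  c_1 = (-0.080000 + 3.180000)/2 = 1.550000
  f(c_1) = f(1.550000) = 1.871375
  f(a) × f(c) < 0, new interval: [-0.080000, 1.550000]
Iteration 2:
  c_2 = (-0.080000 + 1.550000)/2 = 0.735000
  f(c_2) = f(0.735000) = -0.408160
  f(a) × f(c) ≥ 0, new interval: [0.735000, 1.550000]
Iteration 3:
  c_3 = (0.735000 + 1.550000)/2 = 1.142500
  f(c_3) = f(1.142500) = 0.328506
  f(a) × f(c) < 0, new interval: [0.735000, 1.142500]
Iteration 4:
  c_4 = (0.735000 + 1.142500)/2 = 0.938750
  f(c_4) = f(0.938750) = -0.115227
  f(a) × f(c) ≥ 0, new interval: [0.938750, 1.142500]
Iteration 5:
  c_5 = (0.938750 + 1.142500)/2 = 1.040625
  f(c_5) = f(1.040625) = 0.084618
  f(a) × f(c) < 0, new interval: [0.938750, 1.040625]

After 5 iteration(s), the approximation is c_5 = 1.040625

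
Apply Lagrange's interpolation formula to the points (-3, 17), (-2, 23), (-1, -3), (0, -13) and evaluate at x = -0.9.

Lagrange interpolation formula:
P(x) = Σ yᵢ × Lᵢ(x)
where Lᵢ(x) = Π_{j≠i} (x - xⱼ)/(xᵢ - xⱼ)

L_0(-0.9) = (-0.9 - (-2))/(-3 - (-2)) × (-0.9 - (-1))/(-3 - (-1)) × (-0.9 - 0)/(-3 - 0) = 0.016500
L_1(-0.9) = (-0.9 - (-3))/(-2 - (-3)) × (-0.9 - (-1))/(-2 - (-1)) × (-0.9 - 0)/(-2 - 0) = -0.094500
L_2(-0.9) = (-0.9 - (-3))/(-1 - (-3)) × (-0.9 - (-2))/(-1 - (-2)) × (-0.9 - 0)/(-1 - 0) = 1.039500
L_3(-0.9) = (-0.9 - (-3))/(0 - (-3)) × (-0.9 - (-2))/(0 - (-2)) × (-0.9 - (-1))/(0 - (-1)) = 0.038500

P(-0.9) = 17×L_0(-0.9) + 23×L_1(-0.9) + (-3)×L_2(-0.9) + (-13)×L_3(-0.9)
P(-0.9) = -5.512000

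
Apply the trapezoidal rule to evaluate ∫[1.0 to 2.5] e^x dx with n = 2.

f(x) = e^x
a = 1.0, b = 2.5, n = 2
h = (b - a)/n = 0.750000

Trapezoidal rule: (h/2)[f(x₀) + 2f(x₁) + 2f(x₂) + ... + f(xₙ)]

x_0 = 1.0000, f(x_0) = 2.718282, coefficient = 1
x_1 = 1.7500, f(x_1) = 5.754603, coefficient = 2
x_2 = 2.5000, f(x_2) = 12.182494, coefficient = 1

I ≈ (0.750000/2) × 26.409981 = 9.903743
Exact value: 9.464212
Error: 0.439531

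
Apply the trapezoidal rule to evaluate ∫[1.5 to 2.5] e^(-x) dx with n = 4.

f(x) = e^(-x)
a = 1.5, b = 2.5, n = 4
h = (b - a)/n = 0.250000

Trapezoidal rule: (h/2)[f(x₀) + 2f(x₁) + 2f(x₂) + ... + f(xₙ)]

x_0 = 1.5000, f(x_0) = 0.223130, coefficient = 1
x_1 = 1.7500, f(x_1) = 0.173774, coefficient = 2
x_2 = 2.0000, f(x_2) = 0.135335, coefficient = 2
x_3 = 2.2500, f(x_3) = 0.105399, coefficient = 2
x_4 = 2.5000, f(x_4) = 0.082085, coefficient = 1

I ≈ (0.250000/2) × 1.134232 = 0.141779
Exact value: 0.141045
Error: 0.000734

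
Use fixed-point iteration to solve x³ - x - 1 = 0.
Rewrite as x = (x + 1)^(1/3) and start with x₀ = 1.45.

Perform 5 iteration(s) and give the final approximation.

Equation: x³ - x - 1 = 0
Fixed-point form: x = (x + 1)^(1/3)
x₀ = 1.45

x_1 = g(1.450000) = 1.348100
x_2 = g(1.348100) = 1.329144
x_3 = g(1.329144) = 1.325558
x_4 = g(1.325558) = 1.324878
x_5 = g(1.324878) = 1.324748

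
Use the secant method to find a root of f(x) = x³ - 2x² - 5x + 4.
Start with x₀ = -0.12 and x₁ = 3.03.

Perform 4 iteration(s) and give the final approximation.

f(x) = x³ - 2x² - 5x + 4
x₀ = -0.12, x₁ = 3.03

Secant formula: x_{n+1} = x_n - f(x_n)(x_n - x_{n-1})/(f(x_n) - f(x_{n-1}))

Iteration 1:
  f(-0.120000) = 4.569472
  f(3.030000) = -1.693673
  x_2 = 3.030000 - (-1.693673)×(3.030000 - (-0.120000))/(-1.693673 - 4.569472)
       = 2.178180
Iteration 2:
  f(3.030000) = -1.693673
  f(2.178180) = -6.045530
  x_3 = 2.178180 - (-6.045530)×(2.178180 - 3.030000)/(-6.045530 - (-1.693673))
       = 3.361515
Iteration 3:
  f(2.178180) = -6.045530
  f(3.361515) = 2.577242
  x_4 = 3.361515 - 2.577242×(3.361515 - 2.178180)/(2.577242 - (-6.045530))
       = 3.007830
Iteration 4:
  f(3.361515) = 2.577242
  f(3.007830) = -1.921267
  x_5 = 3.007830 - (-1.921267)×(3.007830 - 3.361515)/(-1.921267 - 2.577242)
       = 3.158885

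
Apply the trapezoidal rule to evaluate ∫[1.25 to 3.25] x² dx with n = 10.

f(x) = x²
a = 1.25, b = 3.25, n = 10
h = (b - a)/n = 0.200000

Trapezoidal rule: (h/2)[f(x₀) + 2f(x₁) + 2f(x₂) + ... + f(xₙ)]

x_0 = 1.2500, f(x_0) = 1.562500, coefficient = 1
x_1 = 1.4500, f(x_1) = 2.102500, coefficient = 2
x_2 = 1.6500, f(x_2) = 2.722500, coefficient = 2
x_3 = 1.8500, f(x_3) = 3.422500, coefficient = 2
x_4 = 2.0500, f(x_4) = 4.202500, coefficient = 2
x_5 = 2.2500, f(x_5) = 5.062500, coefficient = 2
x_6 = 2.4500, f(x_6) = 6.002500, coefficient = 2
x_7 = 2.6500, f(x_7) = 7.022500, coefficient = 2
x_8 = 2.8500, f(x_8) = 8.122500, coefficient = 2
x_9 = 3.0500, f(x_9) = 9.302500, coefficient = 2
x_10 = 3.2500, f(x_10) = 10.562500, coefficient = 1

I ≈ (0.200000/2) × 108.050000 = 10.805000
Exact value: 10.791667
Error: 0.013333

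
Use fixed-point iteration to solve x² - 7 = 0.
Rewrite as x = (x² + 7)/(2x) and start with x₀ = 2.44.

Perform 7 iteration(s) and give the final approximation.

Equation: x² - 7 = 0
Fixed-point form: x = (x² + 7)/(2x)
x₀ = 2.44

x_1 = g(2.440000) = 2.654426
x_2 = g(2.654426) = 2.645765
x_3 = g(2.645765) = 2.645751
x_4 = g(2.645751) = 2.645751
x_5 = g(2.645751) = 2.645751
x_6 = g(2.645751) = 2.645751
x_7 = g(2.645751) = 2.645751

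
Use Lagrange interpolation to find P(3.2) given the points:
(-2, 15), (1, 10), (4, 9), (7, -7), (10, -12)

Lagrange interpolation formula:
P(x) = Σ yᵢ × Lᵢ(x)
where Lᵢ(x) = Π_{j≠i} (x - xⱼ)/(xᵢ - xⱼ)

L_0(3.2) = (3.2 - 1)/(-2 - 1) × (3.2 - 4)/(-2 - 4) × (3.2 - 7)/(-2 - 7) × (3.2 - 10)/(-2 - 10) = -0.023394
L_1(3.2) = (3.2 - (-2))/(1 - (-2)) × (3.2 - 4)/(1 - 4) × (3.2 - 7)/(1 - 7) × (3.2 - 10)/(1 - 10) = 0.221182
L_2(3.2) = (3.2 - (-2))/(4 - (-2)) × (3.2 - 1)/(4 - 1) × (3.2 - 7)/(4 - 7) × (3.2 - 10)/(4 - 10) = 0.912375
L_3(3.2) = (3.2 - (-2))/(7 - (-2)) × (3.2 - 1)/(7 - 1) × (3.2 - 4)/(7 - 4) × (3.2 - 10)/(7 - 10) = -0.128053
L_4(3.2) = (3.2 - (-2))/(10 - (-2)) × (3.2 - 1)/(10 - 1) × (3.2 - 4)/(10 - 4) × (3.2 - 7)/(10 - 7) = 0.017890

P(3.2) = 15×L_0(3.2) + 10×L_1(3.2) + 9×L_2(3.2) + (-7)×L_3(3.2) + (-12)×L_4(3.2)
P(3.2) = 10.753975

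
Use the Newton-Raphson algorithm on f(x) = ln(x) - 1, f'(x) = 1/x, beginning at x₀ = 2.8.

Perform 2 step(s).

f(x) = ln(x) - 1
f'(x) = 1/x
x₀ = 2.8

Newton-Raphson formula: x_{n+1} = x_n - f(x_n)/f'(x_n)

Iteration 1:
  f(2.800000) = 0.029619
  f'(2.800000) = 0.357143
  x_1 = 2.800000 - 0.029619/0.357143 = 2.717066
Iteration 2:
  f(2.717066) = -0.000448
  f'(2.717066) = 0.368044
  x_2 = 2.717066 - (-0.000448)/0.368044 = 2.718282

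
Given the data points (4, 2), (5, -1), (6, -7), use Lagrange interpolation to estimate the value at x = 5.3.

Lagrange interpolation formula:
P(x) = Σ yᵢ × Lᵢ(x)
where Lᵢ(x) = Π_{j≠i} (x - xⱼ)/(xᵢ - xⱼ)

L_0(5.3) = (5.3 - 5)/(4 - 5) × (5.3 - 6)/(4 - 6) = -0.105000
L_1(5.3) = (5.3 - 4)/(5 - 4) × (5.3 - 6)/(5 - 6) = 0.910000
L_2(5.3) = (5.3 - 4)/(6 - 4) × (5.3 - 5)/(6 - 5) = 0.195000

P(5.3) = 2×L_0(5.3) + (-1)×L_1(5.3) + (-7)×L_2(5.3)
P(5.3) = -2.485000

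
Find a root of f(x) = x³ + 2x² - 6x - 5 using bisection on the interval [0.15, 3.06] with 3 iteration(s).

f(x) = x³ + 2x² - 6x - 5
Initial interval: [0.15, 3.06]

Iteration 1:
  c_1 = (0.150000 + 3.060000)/2 = 1.605000
  f(c_1) = f(1.605000) = -5.343430
  f(a) × f(c) ≥ 0, new interval: [1.605000, 3.060000]
Iteration 2:
  c_2 = (1.605000 + 3.060000)/2 = 2.332500
  f(c_2) = f(2.332500) = 4.576210
  f(a) × f(c) < 0, new interval: [1.605000, 2.332500]
Iteration 3:
  c_3 = (1.605000 + 2.332500)/2 = 1.968750
  f(c_3) = f(1.968750) = -1.429718
  f(a) × f(c) ≥ 0, new interval: [1.968750, 2.332500]

After 3 iteration(s), the approximation is c_3 = 1.968750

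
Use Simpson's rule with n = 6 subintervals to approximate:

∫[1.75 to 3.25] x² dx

f(x) = x²
a = 1.75, b = 3.25, n = 6
h = (b - a)/n = 0.250000

Simpson's rule: (h/3)[f(x₀) + 4f(x₁) + 2f(x₂) + ... + f(xₙ)]

x_0 = 1.7500, f(x_0) = 3.062500, coefficient = 1
x_1 = 2.0000, f(x_1) = 4.000000, coefficient = 4
x_2 = 2.2500, f(x_2) = 5.062500, coefficient = 2
x_3 = 2.5000, f(x_3) = 6.250000, coefficient = 4
x_4 = 2.7500, f(x_4) = 7.562500, coefficient = 2
x_5 = 3.0000, f(x_5) = 9.000000, coefficient = 4
x_6 = 3.2500, f(x_6) = 10.562500, coefficient = 1

I ≈ (0.250000/3) × 115.875000 = 9.656250
Exact value: 9.656250
Error: 0.000000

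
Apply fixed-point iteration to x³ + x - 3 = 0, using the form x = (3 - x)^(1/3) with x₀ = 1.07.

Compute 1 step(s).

Equation: x³ + x - 3 = 0
Fixed-point form: x = (3 - x)^(1/3)
x₀ = 1.07

x_1 = g(1.070000) = 1.245047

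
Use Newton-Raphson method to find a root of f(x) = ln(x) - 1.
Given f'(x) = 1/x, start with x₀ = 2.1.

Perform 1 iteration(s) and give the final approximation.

f(x) = ln(x) - 1
f'(x) = 1/x
x₀ = 2.1

Newton-Raphson formula: x_{n+1} = x_n - f(x_n)/f'(x_n)

Iteration 1:
  f(2.100000) = -0.258063
  f'(2.100000) = 0.476190
  x_1 = 2.100000 - (-0.258063)/0.476190 = 2.641932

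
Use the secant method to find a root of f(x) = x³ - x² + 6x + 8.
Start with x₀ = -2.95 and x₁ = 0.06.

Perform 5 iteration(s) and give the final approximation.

f(x) = x³ - x² + 6x + 8
x₀ = -2.95, x₁ = 0.06

Secant formula: x_{n+1} = x_n - f(x_n)(x_n - x_{n-1})/(f(x_n) - f(x_{n-1}))

Iteration 1:
  f(-2.950000) = -44.074875
  f(0.060000) = 8.356616
  x_2 = 0.060000 - 8.356616×(0.060000 - (-2.950000))/(8.356616 - (-44.074875))
       = -0.419739
Iteration 2:
  f(0.060000) = 8.356616
  f(-0.419739) = 5.231438
  x_3 = -0.419739 - 5.231438×(-0.419739 - 0.060000)/(5.231438 - 8.356616)
       = -1.222804
Iteration 3:
  f(-0.419739) = 5.231438
  f(-1.222804) = -2.660473
  x_4 = -1.222804 - (-2.660473)×(-1.222804 - (-0.419739))/(-2.660473 - 5.231438)
       = -0.952080
Iteration 4:
  f(-1.222804) = -2.660473
  f(-0.952080) = 0.518049
  x_5 = -0.952080 - 0.518049×(-0.952080 - (-1.222804))/(0.518049 - (-2.660473))
       = -0.996203
Iteration 5:
  f(-0.952080) = 0.518049
  f(-0.996203) = 0.041705
  x_6 = -0.996203 - 0.041705×(-0.996203 - (-0.952080))/(0.041705 - 0.518049)
       = -1.000067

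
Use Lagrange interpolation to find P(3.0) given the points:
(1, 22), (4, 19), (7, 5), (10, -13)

Lagrange interpolation formula:
P(x) = Σ yᵢ × Lᵢ(x)
where Lᵢ(x) = Π_{j≠i} (x - xⱼ)/(xᵢ - xⱼ)

L_0(3.0) = (3.0 - 4)/(1 - 4) × (3.0 - 7)/(1 - 7) × (3.0 - 10)/(1 - 10) = 0.172840
L_1(3.0) = (3.0 - 1)/(4 - 1) × (3.0 - 7)/(4 - 7) × (3.0 - 10)/(4 - 10) = 1.037037
L_2(3.0) = (3.0 - 1)/(7 - 1) × (3.0 - 4)/(7 - 4) × (3.0 - 10)/(7 - 10) = -0.259259
L_3(3.0) = (3.0 - 1)/(10 - 1) × (3.0 - 4)/(10 - 4) × (3.0 - 7)/(10 - 7) = 0.049383

P(3.0) = 22×L_0(3.0) + 19×L_1(3.0) + 5×L_2(3.0) + (-13)×L_3(3.0)
P(3.0) = 21.567901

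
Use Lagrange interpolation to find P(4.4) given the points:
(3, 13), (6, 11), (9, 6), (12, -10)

Lagrange interpolation formula:
P(x) = Σ yᵢ × Lᵢ(x)
where Lᵢ(x) = Π_{j≠i} (x - xⱼ)/(xᵢ - xⱼ)

L_0(4.4) = (4.4 - 6)/(3 - 6) × (4.4 - 9)/(3 - 9) × (4.4 - 12)/(3 - 12) = 0.345284
L_1(4.4) = (4.4 - 3)/(6 - 3) × (4.4 - 9)/(6 - 9) × (4.4 - 12)/(6 - 12) = 0.906370
L_2(4.4) = (4.4 - 3)/(9 - 3) × (4.4 - 6)/(9 - 6) × (4.4 - 12)/(9 - 12) = -0.315259
L_3(4.4) = (4.4 - 3)/(12 - 3) × (4.4 - 6)/(12 - 6) × (4.4 - 9)/(12 - 9) = 0.063605

P(4.4) = 13×L_0(4.4) + 11×L_1(4.4) + 6×L_2(4.4) + (-10)×L_3(4.4)
P(4.4) = 11.931160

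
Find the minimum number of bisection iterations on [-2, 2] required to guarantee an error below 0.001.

We need (b-a)/2^n ≤ 0.001
(2 - (-2))/2^n ≤ 0.001
4/2^n ≤ 0.001
2^n ≥ 4000
n ≥ log₂(4000) = 11.97
n ≥ 12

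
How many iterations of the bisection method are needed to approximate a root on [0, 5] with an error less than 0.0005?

We need (b-a)/2^n ≤ 0.0005
(5 - 0)/2^n ≤ 0.0005
5/2^n ≤ 0.0005
2^n ≥ 10000
n ≥ log₂(10000) = 13.29
n ≥ 14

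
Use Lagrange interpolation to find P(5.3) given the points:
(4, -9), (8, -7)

Lagrange interpolation formula:
P(x) = Σ yᵢ × Lᵢ(x)
where Lᵢ(x) = Π_{j≠i} (x - xⱼ)/(xᵢ - xⱼ)

L_0(5.3) = (5.3 - 8)/(4 - 8) = 0.675000
L_1(5.3) = (5.3 - 4)/(8 - 4) = 0.325000

P(5.3) = (-9)×L_0(5.3) + (-7)×L_1(5.3)
P(5.3) = -8.350000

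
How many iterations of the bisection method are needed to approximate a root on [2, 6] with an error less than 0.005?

We need (b-a)/2^n ≤ 0.005
(6 - 2)/2^n ≤ 0.005
4/2^n ≤ 0.005
2^n ≥ 800
n ≥ log₂(800) = 9.64
n ≥ 10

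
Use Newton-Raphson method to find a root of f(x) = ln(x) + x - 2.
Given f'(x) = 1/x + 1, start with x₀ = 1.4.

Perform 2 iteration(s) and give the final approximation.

f(x) = ln(x) + x - 2
f'(x) = 1/x + 1
x₀ = 1.4

Newton-Raphson formula: x_{n+1} = x_n - f(x_n)/f'(x_n)

Iteration 1:
  f(1.400000) = -0.263528
  f'(1.400000) = 1.714286
  x_1 = 1.400000 - (-0.263528)/1.714286 = 1.553725
Iteration 2:
  f(1.553725) = -0.005621
  f'(1.553725) = 1.643615
  x_2 = 1.553725 - (-0.005621)/1.643615 = 1.557144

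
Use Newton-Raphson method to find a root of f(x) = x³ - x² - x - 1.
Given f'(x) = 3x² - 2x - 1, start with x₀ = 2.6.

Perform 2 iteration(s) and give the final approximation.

f(x) = x³ - x² - x - 1
f'(x) = 3x² - 2x - 1
x₀ = 2.6

Newton-Raphson formula: x_{n+1} = x_n - f(x_n)/f'(x_n)

Iteration 1:
  f(2.600000) = 7.216000
  f'(2.600000) = 14.080000
  x_1 = 2.600000 - 7.216000/14.080000 = 2.087500
Iteration 2:
  f(2.087500) = 1.651451
  f'(2.087500) = 7.897969
  x_2 = 2.087500 - 1.651451/7.897969 = 1.878402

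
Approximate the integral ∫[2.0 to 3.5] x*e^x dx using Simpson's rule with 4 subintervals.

f(x) = x*e^x
a = 2.0, b = 3.5, n = 4
h = (b - a)/n = 0.375000

Simpson's rule: (h/3)[f(x₀) + 4f(x₁) + 2f(x₂) + ... + f(xₙ)]

x_0 = 2.0000, f(x_0) = 14.778112, coefficient = 1
x_1 = 2.3750, f(x_1) = 25.533656, coefficient = 4
x_2 = 2.7500, f(x_2) = 43.017238, coefficient = 2
x_3 = 3.1250, f(x_3) = 71.124672, coefficient = 4
x_4 = 3.5000, f(x_4) = 115.904082, coefficient = 1

I ≈ (0.375000/3) × 603.349983 = 75.418748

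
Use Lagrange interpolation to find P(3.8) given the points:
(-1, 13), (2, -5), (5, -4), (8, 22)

Lagrange interpolation formula:
P(x) = Σ yᵢ × Lᵢ(x)
where Lᵢ(x) = Π_{j≠i} (x - xⱼ)/(xᵢ - xⱼ)

L_0(3.8) = (3.8 - 2)/(-1 - 2) × (3.8 - 5)/(-1 - 5) × (3.8 - 8)/(-1 - 8) = -0.056000
L_1(3.8) = (3.8 - (-1))/(2 - (-1)) × (3.8 - 5)/(2 - 5) × (3.8 - 8)/(2 - 8) = 0.448000
L_2(3.8) = (3.8 - (-1))/(5 - (-1)) × (3.8 - 2)/(5 - 2) × (3.8 - 8)/(5 - 8) = 0.672000
L_3(3.8) = (3.8 - (-1))/(8 - (-1)) × (3.8 - 2)/(8 - 2) × (3.8 - 5)/(8 - 5) = -0.064000

P(3.8) = 13×L_0(3.8) + (-5)×L_1(3.8) + (-4)×L_2(3.8) + 22×L_3(3.8)
P(3.8) = -7.064000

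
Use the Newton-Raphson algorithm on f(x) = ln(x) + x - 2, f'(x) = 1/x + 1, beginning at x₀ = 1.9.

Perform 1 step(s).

f(x) = ln(x) + x - 2
f'(x) = 1/x + 1
x₀ = 1.9

Newton-Raphson formula: x_{n+1} = x_n - f(x_n)/f'(x_n)

Iteration 1:
  f(1.900000) = 0.541854
  f'(1.900000) = 1.526316
  x_1 = 1.900000 - 0.541854/1.526316 = 1.544992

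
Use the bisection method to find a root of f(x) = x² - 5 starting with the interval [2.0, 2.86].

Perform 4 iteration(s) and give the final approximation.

f(x) = x² - 5
Initial interval: [2.0, 2.86]

Iteration 1:
  c_1 = (2.000000 + 2.860000)/2 = 2.430000
  f(c_1) = f(2.430000) = 0.904900
  f(a) × f(c) < 0, new interval: [2.000000, 2.430000]
Iteration 2:
  c_2 = (2.000000 + 2.430000)/2 = 2.215000
  f(c_2) = f(2.215000) = -0.093775
  f(a) × f(c) ≥ 0, new interval: [2.215000, 2.430000]
Iteration 3:
  c_3 = (2.215000 + 2.430000)/2 = 2.322500
  f(c_3) = f(2.322500) = 0.394006
  f(a) × f(c) < 0, new interval: [2.215000, 2.322500]
Iteration 4:
  c_4 = (2.215000 + 2.322500)/2 = 2.268750
  f(c_4) = f(2.268750) = 0.147227
  f(a) × f(c) < 0, new interval: [2.215000, 2.268750]

After 4 iteration(s), the approximation is c_4 = 2.268750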